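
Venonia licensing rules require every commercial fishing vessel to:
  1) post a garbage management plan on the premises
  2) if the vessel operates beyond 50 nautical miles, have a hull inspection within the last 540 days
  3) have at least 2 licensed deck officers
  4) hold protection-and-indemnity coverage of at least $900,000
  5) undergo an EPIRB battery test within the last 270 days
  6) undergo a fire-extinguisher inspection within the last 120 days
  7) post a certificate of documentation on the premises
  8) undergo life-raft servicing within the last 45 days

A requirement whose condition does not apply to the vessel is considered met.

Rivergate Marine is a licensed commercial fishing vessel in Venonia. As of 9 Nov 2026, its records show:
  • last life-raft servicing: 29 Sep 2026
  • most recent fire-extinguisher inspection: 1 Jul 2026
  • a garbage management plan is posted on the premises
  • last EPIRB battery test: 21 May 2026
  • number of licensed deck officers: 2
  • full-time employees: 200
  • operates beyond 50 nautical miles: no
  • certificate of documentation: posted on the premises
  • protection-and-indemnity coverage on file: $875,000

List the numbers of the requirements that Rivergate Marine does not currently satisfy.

4, 6

1. garbage management plan present → met
2. condition 'operates beyond 50 nautical miles' does not hold → requirement n/a → met
3. licensed deck officers 2 ≥ 2 → met
4. protection-and-indemnity coverage $875,000 < $900,000 → not met
5. EPIRB battery test 172 days ago vs limit 270 → met
6. fire-extinguisher inspection 131 days ago vs limit 120 → not met
7. certificate of documentation present → met
8. life-raft servicing 41 days ago vs limit 45 → met
Not met: 4, 6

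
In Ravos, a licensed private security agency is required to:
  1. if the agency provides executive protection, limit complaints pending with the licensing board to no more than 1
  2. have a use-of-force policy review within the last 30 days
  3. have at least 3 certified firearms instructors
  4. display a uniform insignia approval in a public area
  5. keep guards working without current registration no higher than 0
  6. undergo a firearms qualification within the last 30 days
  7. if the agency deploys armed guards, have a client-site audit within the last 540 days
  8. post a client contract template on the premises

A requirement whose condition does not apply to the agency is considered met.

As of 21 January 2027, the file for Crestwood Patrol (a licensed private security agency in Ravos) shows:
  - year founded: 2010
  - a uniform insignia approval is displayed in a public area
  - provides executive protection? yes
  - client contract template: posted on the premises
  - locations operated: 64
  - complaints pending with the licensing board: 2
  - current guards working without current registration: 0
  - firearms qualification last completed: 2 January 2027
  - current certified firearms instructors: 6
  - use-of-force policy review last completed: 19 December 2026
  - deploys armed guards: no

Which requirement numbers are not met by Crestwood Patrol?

1. condition 'provides executive protection' holds; complaints pending with the licensing board 2 > 1 → not met
2. use-of-force policy review 33 days ago vs limit 30 → not met
3. certified firearms instructors 6 ≥ 3 → met
4. uniform insignia approval present → met
5. guards working without current registration 0 ≤ 0 → met
6. firearms qualification 19 days ago vs limit 30 → met
7. condition 'deploys armed guards' does not hold → requirement n/a → met
8. client contract template present → met
Not met: 1, 2

1, 2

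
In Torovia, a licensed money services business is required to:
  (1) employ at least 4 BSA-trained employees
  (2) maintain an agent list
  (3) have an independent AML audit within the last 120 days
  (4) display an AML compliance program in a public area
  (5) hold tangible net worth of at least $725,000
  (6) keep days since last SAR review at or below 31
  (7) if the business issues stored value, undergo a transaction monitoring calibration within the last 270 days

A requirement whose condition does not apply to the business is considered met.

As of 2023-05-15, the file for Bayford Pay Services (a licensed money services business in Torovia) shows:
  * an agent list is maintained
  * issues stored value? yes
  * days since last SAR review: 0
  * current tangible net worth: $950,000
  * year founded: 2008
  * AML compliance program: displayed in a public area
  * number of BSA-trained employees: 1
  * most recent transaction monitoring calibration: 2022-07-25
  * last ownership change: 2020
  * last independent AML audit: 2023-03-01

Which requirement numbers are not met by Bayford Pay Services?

1, 7

1. BSA-trained employees 1 < 4 → not met
2. agent list present → met
3. independent AML audit 75 days ago vs limit 120 → met
4. AML compliance program present → met
5. tangible net worth $950,000 ≥ $725,000 → met
6. days since last SAR review 0 ≤ 31 → met
7. condition 'issues stored value' holds; transaction monitoring calibration 294 days ago vs limit 270 → not met
Not met: 1, 7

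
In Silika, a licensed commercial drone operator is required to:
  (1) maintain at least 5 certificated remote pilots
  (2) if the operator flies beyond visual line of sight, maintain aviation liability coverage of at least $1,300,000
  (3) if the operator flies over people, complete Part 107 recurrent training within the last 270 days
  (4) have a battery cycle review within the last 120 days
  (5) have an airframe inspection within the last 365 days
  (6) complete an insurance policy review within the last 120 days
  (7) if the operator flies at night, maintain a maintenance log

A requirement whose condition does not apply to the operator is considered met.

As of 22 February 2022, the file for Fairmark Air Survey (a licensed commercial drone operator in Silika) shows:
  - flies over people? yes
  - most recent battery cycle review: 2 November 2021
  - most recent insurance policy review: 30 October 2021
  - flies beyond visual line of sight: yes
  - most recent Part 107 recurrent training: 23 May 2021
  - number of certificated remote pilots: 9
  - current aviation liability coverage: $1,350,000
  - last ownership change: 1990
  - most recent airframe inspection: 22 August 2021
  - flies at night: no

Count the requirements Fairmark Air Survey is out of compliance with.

1

1. certificated remote pilots 9 ≥ 5 → met
2. condition 'flies beyond visual line of sight' holds; aviation liability coverage $1,350,000 ≥ $1,300,000 → met
3. condition 'flies over people' holds; Part 107 recurrent training 275 days ago vs limit 270 → not met
4. battery cycle review 112 days ago vs limit 120 → met
5. airframe inspection 184 days ago vs limit 365 → met
6. insurance policy review 115 days ago vs limit 120 → met
7. condition 'flies at night' does not hold → requirement n/a → met
Not met: 1 of 7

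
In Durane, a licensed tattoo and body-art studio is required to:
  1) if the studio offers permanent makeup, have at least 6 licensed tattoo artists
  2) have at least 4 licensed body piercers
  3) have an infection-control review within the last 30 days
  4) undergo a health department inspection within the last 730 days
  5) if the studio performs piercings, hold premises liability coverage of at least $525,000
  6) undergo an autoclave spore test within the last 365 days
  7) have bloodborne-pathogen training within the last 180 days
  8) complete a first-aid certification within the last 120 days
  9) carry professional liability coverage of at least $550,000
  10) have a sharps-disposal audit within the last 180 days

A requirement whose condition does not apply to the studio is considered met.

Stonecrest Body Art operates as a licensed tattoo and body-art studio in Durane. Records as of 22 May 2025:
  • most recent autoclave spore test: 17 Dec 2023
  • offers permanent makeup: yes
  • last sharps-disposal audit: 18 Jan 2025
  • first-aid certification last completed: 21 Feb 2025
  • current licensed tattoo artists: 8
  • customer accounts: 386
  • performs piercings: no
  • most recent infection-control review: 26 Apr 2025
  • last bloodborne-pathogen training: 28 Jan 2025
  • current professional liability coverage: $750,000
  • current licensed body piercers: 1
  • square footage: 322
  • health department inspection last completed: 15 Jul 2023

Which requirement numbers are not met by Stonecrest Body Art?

2, 6

1. condition 'offers permanent makeup' holds; licensed tattoo artists 8 ≥ 6 → met
2. licensed body piercers 1 < 4 → not met
3. infection-control review 26 days ago vs limit 30 → met
4. health department inspection 677 days ago vs limit 730 → met
5. condition 'performs piercings' does not hold → requirement n/a → met
6. autoclave spore test 522 days ago vs limit 365 → not met
7. bloodborne-pathogen training 114 days ago vs limit 180 → met
8. first-aid certification 90 days ago vs limit 120 → met
9. professional liability coverage $750,000 ≥ $550,000 → met
10. sharps-disposal audit 124 days ago vs limit 180 → met
Not met: 2, 6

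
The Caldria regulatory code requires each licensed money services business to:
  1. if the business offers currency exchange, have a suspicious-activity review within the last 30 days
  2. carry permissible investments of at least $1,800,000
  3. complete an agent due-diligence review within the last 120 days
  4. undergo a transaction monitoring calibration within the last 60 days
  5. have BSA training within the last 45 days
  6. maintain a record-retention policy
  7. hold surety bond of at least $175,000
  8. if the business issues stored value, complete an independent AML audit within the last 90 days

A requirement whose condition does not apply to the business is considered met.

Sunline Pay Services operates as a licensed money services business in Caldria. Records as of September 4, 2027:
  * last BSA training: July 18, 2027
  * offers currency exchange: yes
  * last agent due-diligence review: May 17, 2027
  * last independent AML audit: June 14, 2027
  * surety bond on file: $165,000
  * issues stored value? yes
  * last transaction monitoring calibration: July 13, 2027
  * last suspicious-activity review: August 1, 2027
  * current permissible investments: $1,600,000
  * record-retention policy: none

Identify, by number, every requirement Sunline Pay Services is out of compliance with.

1, 2, 5, 6, 7

1. condition 'offers currency exchange' holds; suspicious-activity review 34 days ago vs limit 30 → not met
2. permissible investments $1,600,000 < $1,800,000 → not met
3. agent due-diligence review 110 days ago vs limit 120 → met
4. transaction monitoring calibration 53 days ago vs limit 60 → met
5. BSA training 48 days ago vs limit 45 → not met
6. record-retention policy absent → not met
7. surety bond $165,000 < $175,000 → not met
8. condition 'issues stored value' holds; independent AML audit 82 days ago vs limit 90 → met
Not met: 1, 2, 5, 6, 7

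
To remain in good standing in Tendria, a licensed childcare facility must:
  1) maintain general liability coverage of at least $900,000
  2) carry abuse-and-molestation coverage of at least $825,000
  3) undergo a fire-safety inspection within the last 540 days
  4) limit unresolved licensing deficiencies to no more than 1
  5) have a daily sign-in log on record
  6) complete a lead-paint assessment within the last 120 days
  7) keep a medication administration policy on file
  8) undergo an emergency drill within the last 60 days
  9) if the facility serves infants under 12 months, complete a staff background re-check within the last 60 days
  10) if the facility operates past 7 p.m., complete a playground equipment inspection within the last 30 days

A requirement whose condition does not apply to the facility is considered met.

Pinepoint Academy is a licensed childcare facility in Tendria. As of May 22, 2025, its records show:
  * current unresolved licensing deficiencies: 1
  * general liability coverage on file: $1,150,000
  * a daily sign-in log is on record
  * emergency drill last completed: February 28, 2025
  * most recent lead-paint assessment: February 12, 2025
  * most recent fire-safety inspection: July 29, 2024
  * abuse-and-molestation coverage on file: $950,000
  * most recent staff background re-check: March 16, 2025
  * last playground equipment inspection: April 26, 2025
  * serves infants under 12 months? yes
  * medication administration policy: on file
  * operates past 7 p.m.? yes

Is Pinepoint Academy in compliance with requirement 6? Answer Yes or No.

Yes

6. lead-paint assessment 99 days ago vs limit 120 → met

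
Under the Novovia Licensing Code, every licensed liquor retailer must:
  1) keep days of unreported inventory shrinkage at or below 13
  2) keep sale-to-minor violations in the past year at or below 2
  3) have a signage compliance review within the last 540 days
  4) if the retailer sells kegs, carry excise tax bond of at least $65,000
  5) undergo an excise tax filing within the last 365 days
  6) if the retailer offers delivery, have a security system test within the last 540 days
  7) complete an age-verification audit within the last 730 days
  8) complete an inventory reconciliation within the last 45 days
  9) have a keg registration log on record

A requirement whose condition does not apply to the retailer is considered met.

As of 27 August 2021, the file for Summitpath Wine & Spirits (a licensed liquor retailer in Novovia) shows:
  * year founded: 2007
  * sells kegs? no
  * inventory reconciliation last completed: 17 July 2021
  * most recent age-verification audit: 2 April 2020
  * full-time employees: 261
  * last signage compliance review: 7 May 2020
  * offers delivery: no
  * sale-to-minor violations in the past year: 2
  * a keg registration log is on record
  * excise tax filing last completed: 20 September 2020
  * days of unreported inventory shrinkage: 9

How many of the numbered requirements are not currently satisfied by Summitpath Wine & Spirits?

0

1. days of unreported inventory shrinkage 9 ≤ 13 → met
2. sale-to-minor violations in the past year 2 ≤ 2 → met
3. signage compliance review 477 days ago vs limit 540 → met
4. condition 'sells kegs' does not hold → requirement n/a → met
5. excise tax filing 341 days ago vs limit 365 → met
6. condition 'offers delivery' does not hold → requirement n/a → met
7. age-verification audit 512 days ago vs limit 730 → met
8. inventory reconciliation 41 days ago vs limit 45 → met
9. keg registration log present → met
Not met: 0 of 9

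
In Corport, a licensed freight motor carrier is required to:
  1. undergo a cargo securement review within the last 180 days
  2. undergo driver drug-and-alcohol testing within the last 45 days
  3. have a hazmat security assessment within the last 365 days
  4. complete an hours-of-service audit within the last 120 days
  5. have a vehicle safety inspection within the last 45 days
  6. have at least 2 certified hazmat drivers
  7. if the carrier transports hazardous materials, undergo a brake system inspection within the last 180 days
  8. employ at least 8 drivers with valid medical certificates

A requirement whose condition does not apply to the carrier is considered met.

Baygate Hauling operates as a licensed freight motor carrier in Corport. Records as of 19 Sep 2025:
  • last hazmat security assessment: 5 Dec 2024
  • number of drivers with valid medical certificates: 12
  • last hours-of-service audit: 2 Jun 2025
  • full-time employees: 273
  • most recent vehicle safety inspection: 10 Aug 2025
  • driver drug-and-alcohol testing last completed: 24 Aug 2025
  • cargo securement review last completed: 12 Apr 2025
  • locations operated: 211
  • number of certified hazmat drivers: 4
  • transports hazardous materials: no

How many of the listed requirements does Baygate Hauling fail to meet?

1. cargo securement review 160 days ago vs limit 180 → met
2. driver drug-and-alcohol testing 26 days ago vs limit 45 → met
3. hazmat security assessment 288 days ago vs limit 365 → met
4. hours-of-service audit 109 days ago vs limit 120 → met
5. vehicle safety inspection 40 days ago vs limit 45 → met
6. certified hazmat drivers 4 ≥ 2 → met
7. condition 'transports hazardous materials' does not hold → requirement n/a → met
8. drivers with valid medical certificates 12 ≥ 8 → met
Not met: 0 of 8

0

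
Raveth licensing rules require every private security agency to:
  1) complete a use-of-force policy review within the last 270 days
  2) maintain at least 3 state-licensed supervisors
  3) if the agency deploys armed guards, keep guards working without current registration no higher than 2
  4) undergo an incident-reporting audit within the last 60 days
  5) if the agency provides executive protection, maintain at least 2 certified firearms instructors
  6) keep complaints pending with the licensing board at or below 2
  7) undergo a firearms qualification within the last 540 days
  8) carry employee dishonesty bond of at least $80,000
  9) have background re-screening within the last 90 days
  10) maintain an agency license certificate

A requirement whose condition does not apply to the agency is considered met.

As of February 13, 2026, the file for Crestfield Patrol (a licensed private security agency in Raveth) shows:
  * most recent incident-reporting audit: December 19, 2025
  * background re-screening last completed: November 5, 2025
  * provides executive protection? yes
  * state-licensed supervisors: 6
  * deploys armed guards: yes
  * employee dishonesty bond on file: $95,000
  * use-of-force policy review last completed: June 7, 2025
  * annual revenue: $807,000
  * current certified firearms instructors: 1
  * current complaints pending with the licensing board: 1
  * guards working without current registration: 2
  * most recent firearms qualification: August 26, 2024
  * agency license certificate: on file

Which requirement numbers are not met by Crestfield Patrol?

5, 9

1. use-of-force policy review 251 days ago vs limit 270 → met
2. state-licensed supervisors 6 ≥ 3 → met
3. condition 'deploys armed guards' holds; guards working without current registration 2 ≤ 2 → met
4. incident-reporting audit 56 days ago vs limit 60 → met
5. condition 'provides executive protection' holds; certified firearms instructors 1 < 2 → not met
6. complaints pending with the licensing board 1 ≤ 2 → met
7. firearms qualification 536 days ago vs limit 540 → met
8. employee dishonesty bond $95,000 ≥ $80,000 → met
9. background re-screening 100 days ago vs limit 90 → not met
10. agency license certificate present → met
Not met: 5, 9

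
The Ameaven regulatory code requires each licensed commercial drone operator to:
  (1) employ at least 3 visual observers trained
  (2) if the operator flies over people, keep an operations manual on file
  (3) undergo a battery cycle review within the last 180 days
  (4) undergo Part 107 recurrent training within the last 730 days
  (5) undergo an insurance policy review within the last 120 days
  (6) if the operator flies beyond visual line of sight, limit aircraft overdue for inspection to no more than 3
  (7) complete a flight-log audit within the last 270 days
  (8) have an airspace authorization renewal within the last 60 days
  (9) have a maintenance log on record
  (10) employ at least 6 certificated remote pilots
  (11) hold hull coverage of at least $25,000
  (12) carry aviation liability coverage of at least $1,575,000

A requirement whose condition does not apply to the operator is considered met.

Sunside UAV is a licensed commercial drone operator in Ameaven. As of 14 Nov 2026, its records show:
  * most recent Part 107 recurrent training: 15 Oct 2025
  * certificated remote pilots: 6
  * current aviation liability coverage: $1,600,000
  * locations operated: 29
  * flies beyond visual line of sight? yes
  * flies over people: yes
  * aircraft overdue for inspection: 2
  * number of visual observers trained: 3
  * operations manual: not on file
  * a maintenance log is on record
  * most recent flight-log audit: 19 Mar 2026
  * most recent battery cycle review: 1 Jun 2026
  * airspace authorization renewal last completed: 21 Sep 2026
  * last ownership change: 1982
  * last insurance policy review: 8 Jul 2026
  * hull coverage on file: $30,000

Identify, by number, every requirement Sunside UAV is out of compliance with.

2, 5

1. visual observers trained 3 ≥ 3 → met
2. condition 'flies over people' holds; operations manual absent → not met
3. battery cycle review 166 days ago vs limit 180 → met
4. Part 107 recurrent training 395 days ago vs limit 730 → met
5. insurance policy review 129 days ago vs limit 120 → not met
6. condition 'flies beyond visual line of sight' holds; aircraft overdue for inspection 2 ≤ 3 → met
7. flight-log audit 240 days ago vs limit 270 → met
8. airspace authorization renewal 54 days ago vs limit 60 → met
9. maintenance log present → met
10. certificated remote pilots 6 ≥ 6 → met
11. hull coverage $30,000 ≥ $25,000 → met
12. aviation liability coverage $1,600,000 ≥ $1,575,000 → met
Not met: 2, 5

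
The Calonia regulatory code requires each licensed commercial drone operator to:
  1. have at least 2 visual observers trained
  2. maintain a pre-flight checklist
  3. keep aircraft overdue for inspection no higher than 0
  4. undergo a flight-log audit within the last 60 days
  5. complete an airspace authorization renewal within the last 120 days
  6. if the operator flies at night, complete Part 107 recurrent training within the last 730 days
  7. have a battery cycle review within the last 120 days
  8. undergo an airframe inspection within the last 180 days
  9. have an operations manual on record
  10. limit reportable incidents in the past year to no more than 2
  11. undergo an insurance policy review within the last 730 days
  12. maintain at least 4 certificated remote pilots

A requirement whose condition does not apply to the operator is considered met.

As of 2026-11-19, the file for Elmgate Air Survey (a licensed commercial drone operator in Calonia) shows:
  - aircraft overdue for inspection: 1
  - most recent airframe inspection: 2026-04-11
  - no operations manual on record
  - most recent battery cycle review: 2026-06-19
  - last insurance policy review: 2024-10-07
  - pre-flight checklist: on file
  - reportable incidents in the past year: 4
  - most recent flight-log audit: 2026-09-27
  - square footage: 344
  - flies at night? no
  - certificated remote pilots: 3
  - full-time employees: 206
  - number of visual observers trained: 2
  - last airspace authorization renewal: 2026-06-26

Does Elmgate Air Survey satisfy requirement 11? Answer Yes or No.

11. insurance policy review 773 days ago vs limit 730 → not met

No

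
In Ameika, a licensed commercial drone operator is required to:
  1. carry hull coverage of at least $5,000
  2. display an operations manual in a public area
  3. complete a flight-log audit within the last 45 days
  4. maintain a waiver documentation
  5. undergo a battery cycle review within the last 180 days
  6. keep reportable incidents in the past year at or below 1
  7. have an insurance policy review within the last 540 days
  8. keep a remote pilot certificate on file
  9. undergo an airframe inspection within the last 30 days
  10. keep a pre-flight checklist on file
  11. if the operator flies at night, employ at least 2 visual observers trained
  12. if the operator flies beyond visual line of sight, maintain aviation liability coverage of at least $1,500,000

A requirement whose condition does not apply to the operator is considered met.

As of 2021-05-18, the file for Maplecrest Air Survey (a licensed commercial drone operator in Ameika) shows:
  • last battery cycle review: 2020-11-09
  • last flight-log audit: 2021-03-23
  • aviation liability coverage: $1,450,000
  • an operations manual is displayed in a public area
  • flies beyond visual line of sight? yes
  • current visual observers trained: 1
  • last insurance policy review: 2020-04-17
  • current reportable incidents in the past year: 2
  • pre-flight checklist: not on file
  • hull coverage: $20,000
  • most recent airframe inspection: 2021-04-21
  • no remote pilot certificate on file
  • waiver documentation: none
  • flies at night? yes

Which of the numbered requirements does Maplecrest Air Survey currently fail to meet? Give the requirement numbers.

3, 4, 5, 6, 8, 10, 11, 12

1. hull coverage $20,000 ≥ $5,000 → met
2. operations manual present → met
3. flight-log audit 56 days ago vs limit 45 → not met
4. waiver documentation absent → not met
5. battery cycle review 190 days ago vs limit 180 → not met
6. reportable incidents in the past year 2 > 1 → not met
7. insurance policy review 396 days ago vs limit 540 → met
8. remote pilot certificate absent → not met
9. airframe inspection 27 days ago vs limit 30 → met
10. pre-flight checklist absent → not met
11. condition 'flies at night' holds; visual observers trained 1 < 2 → not met
12. condition 'flies beyond visual line of sight' holds; aviation liability coverage $1,450,000 < $1,500,000 → not met
Not met: 3, 4, 5, 6, 8, 10, 11, 12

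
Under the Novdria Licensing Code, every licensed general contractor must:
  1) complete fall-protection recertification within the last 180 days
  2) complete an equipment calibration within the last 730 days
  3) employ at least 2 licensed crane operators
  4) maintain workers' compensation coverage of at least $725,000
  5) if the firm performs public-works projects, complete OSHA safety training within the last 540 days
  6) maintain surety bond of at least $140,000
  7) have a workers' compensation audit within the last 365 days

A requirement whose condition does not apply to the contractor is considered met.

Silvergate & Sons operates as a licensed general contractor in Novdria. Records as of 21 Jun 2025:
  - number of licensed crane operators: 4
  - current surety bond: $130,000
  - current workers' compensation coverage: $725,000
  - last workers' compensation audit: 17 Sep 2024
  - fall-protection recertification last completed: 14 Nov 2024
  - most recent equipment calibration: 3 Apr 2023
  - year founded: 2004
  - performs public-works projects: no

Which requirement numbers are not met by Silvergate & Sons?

1. fall-protection recertification 219 days ago vs limit 180 → not met
2. equipment calibration 810 days ago vs limit 730 → not met
3. licensed crane operators 4 ≥ 2 → met
4. workers' compensation coverage $725,000 ≥ $725,000 → met
5. condition 'performs public-works projects' does not hold → requirement n/a → met
6. surety bond $130,000 < $140,000 → not met
7. workers' compensation audit 277 days ago vs limit 365 → met
Not met: 1, 2, 6

1, 2, 6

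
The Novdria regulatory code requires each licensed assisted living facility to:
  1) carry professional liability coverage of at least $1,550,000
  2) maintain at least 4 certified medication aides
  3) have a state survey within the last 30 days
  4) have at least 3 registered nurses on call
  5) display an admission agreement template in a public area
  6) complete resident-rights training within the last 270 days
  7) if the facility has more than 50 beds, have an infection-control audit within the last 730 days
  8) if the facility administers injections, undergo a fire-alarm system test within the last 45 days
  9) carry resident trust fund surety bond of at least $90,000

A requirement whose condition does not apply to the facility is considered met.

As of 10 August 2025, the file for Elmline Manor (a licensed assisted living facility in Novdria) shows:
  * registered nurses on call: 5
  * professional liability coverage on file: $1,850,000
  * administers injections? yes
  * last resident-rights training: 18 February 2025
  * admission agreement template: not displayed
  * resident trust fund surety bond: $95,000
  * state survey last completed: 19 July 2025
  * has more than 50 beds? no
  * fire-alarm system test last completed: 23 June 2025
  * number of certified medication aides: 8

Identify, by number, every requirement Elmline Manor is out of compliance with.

5, 8

1. professional liability coverage $1,850,000 ≥ $1,550,000 → met
2. certified medication aides 8 ≥ 4 → met
3. state survey 22 days ago vs limit 30 → met
4. registered nurses on call 5 ≥ 3 → met
5. admission agreement template absent → not met
6. resident-rights training 173 days ago vs limit 270 → met
7. condition 'has more than 50 beds' does not hold → requirement n/a → met
8. condition 'administers injections' holds; fire-alarm system test 48 days ago vs limit 45 → not met
9. resident trust fund surety bond $95,000 ≥ $90,000 → met
Not met: 5, 8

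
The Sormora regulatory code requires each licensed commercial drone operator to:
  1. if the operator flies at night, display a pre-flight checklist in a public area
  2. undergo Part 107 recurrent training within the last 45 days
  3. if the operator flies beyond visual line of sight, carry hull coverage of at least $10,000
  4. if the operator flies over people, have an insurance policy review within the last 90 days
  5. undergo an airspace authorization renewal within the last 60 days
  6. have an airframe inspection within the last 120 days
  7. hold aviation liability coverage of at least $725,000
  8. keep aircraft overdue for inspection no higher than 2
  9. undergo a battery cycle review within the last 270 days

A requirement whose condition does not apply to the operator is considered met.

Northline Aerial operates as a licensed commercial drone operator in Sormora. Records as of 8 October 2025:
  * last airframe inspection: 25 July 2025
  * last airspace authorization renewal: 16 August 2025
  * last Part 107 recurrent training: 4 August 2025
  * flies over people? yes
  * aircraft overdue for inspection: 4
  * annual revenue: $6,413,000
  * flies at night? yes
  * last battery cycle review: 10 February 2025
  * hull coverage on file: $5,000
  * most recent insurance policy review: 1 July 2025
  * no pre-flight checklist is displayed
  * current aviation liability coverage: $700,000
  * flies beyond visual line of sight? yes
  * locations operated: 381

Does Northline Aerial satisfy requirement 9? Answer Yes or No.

Yes

9. battery cycle review 240 days ago vs limit 270 → met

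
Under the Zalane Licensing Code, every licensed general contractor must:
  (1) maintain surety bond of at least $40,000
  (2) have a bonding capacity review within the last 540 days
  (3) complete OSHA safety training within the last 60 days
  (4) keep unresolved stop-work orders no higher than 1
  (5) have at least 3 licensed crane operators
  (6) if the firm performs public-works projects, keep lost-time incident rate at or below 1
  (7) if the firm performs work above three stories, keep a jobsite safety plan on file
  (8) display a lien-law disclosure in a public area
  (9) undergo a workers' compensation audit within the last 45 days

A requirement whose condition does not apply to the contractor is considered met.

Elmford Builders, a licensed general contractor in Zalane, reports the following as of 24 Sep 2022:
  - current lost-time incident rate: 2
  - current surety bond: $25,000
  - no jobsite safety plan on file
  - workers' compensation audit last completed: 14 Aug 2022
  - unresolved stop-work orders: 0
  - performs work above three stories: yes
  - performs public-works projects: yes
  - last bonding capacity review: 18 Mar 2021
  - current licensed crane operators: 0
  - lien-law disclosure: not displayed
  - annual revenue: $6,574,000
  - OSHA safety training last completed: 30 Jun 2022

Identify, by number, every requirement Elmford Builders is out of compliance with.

1, 2, 3, 5, 6, 7, 8

1. surety bond $25,000 < $40,000 → not met
2. bonding capacity review 555 days ago vs limit 540 → not met
3. OSHA safety training 86 days ago vs limit 60 → not met
4. unresolved stop-work orders 0 ≤ 1 → met
5. licensed crane operators 0 < 3 → not met
6. condition 'performs public-works projects' holds; lost-time incident rate 2 > 1 → not met
7. condition 'performs work above three stories' holds; jobsite safety plan absent → not met
8. lien-law disclosure absent → not met
9. workers' compensation audit 41 days ago vs limit 45 → met
Not met: 1, 2, 3, 5, 6, 7, 8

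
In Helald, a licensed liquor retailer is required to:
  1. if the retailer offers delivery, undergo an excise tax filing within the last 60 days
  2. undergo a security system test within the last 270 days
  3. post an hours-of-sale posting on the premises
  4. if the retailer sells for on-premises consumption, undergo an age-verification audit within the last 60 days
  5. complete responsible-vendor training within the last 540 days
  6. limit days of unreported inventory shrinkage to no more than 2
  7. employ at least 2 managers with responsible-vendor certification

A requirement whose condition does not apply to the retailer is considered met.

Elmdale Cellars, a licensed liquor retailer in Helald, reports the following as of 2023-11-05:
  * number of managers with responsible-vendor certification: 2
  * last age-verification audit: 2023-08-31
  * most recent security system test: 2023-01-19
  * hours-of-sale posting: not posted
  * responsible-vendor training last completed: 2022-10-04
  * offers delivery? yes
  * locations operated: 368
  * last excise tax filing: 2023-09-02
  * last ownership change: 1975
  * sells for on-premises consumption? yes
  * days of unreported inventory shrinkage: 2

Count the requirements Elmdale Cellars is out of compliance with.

4

1. condition 'offers delivery' holds; excise tax filing 64 days ago vs limit 60 → not met
2. security system test 290 days ago vs limit 270 → not met
3. hours-of-sale posting absent → not met
4. condition 'sells for on-premises consumption' holds; age-verification audit 66 days ago vs limit 60 → not met
5. responsible-vendor training 397 days ago vs limit 540 → met
6. days of unreported inventory shrinkage 2 ≤ 2 → met
7. managers with responsible-vendor certification 2 ≥ 2 → met
Not met: 4 of 7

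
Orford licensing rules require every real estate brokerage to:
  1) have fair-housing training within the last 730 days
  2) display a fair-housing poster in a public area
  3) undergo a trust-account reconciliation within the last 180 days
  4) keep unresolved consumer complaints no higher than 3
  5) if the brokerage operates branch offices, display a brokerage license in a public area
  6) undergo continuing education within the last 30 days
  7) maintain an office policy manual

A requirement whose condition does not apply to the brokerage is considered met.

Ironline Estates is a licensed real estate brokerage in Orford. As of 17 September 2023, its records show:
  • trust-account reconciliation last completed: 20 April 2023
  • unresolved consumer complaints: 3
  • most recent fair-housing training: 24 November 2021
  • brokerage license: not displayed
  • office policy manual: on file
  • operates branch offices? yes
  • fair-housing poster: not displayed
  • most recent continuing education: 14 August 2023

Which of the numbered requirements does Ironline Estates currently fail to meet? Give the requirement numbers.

1. fair-housing training 662 days ago vs limit 730 → met
2. fair-housing poster absent → not met
3. trust-account reconciliation 150 days ago vs limit 180 → met
4. unresolved consumer complaints 3 ≤ 3 → met
5. condition 'operates branch offices' holds; brokerage license absent → not met
6. continuing education 34 days ago vs limit 30 → not met
7. office policy manual present → met
Not met: 2, 5, 6

2, 5, 6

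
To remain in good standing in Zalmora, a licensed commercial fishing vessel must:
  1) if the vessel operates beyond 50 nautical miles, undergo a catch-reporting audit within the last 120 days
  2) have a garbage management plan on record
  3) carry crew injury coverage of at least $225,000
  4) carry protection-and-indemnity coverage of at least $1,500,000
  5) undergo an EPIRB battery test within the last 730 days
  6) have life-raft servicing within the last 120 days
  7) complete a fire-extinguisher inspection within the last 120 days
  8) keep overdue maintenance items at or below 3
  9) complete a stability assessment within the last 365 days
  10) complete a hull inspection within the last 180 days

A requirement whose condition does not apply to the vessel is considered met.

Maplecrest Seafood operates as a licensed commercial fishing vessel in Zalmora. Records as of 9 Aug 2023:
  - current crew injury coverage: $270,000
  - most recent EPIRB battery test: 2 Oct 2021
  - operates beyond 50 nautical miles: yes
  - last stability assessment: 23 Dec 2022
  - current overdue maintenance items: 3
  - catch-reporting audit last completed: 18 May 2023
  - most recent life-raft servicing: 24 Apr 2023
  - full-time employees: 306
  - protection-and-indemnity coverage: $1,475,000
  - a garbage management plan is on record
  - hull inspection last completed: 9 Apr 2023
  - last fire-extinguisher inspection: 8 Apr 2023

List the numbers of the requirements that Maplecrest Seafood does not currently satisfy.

4, 7

1. condition 'operates beyond 50 nautical miles' holds; catch-reporting audit 83 days ago vs limit 120 → met
2. garbage management plan present → met
3. crew injury coverage $270,000 ≥ $225,000 → met
4. protection-and-indemnity coverage $1,475,000 < $1,500,000 → not met
5. EPIRB battery test 676 days ago vs limit 730 → met
6. life-raft servicing 107 days ago vs limit 120 → met
7. fire-extinguisher inspection 123 days ago vs limit 120 → not met
8. overdue maintenance items 3 ≤ 3 → met
9. stability assessment 229 days ago vs limit 365 → met
10. hull inspection 122 days ago vs limit 180 → met
Not met: 4, 7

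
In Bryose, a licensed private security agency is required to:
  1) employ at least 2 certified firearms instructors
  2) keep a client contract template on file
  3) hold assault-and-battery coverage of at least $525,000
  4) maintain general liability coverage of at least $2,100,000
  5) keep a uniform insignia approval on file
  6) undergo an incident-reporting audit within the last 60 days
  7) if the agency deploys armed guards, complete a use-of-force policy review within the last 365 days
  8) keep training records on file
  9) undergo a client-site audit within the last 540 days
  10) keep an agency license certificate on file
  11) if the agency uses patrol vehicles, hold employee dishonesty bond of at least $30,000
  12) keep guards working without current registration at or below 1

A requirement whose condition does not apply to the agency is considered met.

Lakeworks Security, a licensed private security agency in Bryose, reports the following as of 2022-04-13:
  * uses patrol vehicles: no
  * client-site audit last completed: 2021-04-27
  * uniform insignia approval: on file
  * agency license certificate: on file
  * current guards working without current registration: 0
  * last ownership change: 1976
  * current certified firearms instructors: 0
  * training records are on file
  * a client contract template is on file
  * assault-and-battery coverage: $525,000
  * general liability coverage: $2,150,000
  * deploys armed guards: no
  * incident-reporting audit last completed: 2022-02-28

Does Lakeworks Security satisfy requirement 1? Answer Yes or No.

1. certified firearms instructors 0 < 2 → not met

No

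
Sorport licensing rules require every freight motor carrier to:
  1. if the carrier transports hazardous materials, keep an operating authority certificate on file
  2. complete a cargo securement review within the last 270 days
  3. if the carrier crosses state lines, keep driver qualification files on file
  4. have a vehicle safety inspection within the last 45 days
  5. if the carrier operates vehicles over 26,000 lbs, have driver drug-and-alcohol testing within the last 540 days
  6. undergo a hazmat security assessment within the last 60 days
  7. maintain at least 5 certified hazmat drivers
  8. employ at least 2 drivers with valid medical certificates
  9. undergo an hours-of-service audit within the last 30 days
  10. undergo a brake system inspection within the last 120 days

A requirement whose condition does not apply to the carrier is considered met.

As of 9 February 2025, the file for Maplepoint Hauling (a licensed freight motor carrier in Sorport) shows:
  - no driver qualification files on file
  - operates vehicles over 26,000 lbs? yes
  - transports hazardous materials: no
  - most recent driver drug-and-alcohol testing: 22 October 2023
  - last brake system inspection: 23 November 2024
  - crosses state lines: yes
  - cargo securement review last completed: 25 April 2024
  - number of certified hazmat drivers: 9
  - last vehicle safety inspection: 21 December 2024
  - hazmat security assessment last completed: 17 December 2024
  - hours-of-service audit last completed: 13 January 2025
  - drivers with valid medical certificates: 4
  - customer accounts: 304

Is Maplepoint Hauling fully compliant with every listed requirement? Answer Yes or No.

1. condition 'transports hazardous materials' does not hold → requirement n/a → met
2. cargo securement review 290 days ago vs limit 270 → not met
3. condition 'crosses state lines' holds; driver qualification files absent → not met
4. vehicle safety inspection 50 days ago vs limit 45 → not met
5. condition 'operates vehicles over 26,000 lbs' holds; driver drug-and-alcohol testing 476 days ago vs limit 540 → met
6. hazmat security assessment 54 days ago vs limit 60 → met
7. certified hazmat drivers 9 ≥ 5 → met
8. drivers with valid medical certificates 4 ≥ 2 → met
9. hours-of-service audit 27 days ago vs limit 30 → met
10. brake system inspection 78 days ago vs limit 120 → met
Not met: 2, 3, 4

No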